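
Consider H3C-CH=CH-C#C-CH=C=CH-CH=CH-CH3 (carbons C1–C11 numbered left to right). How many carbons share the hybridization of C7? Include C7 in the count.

3

C7 is sp (two π bonds).
C1: sp3
C2: sp2
C3: sp2
C4: sp ✓
C5: sp ✓
C6: sp2
C7: sp ✓
C8: sp2
C9: sp2
C10: sp2
C11: sp3
3 carbons are sp.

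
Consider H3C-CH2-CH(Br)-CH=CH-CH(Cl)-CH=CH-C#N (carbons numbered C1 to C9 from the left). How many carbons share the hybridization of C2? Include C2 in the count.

C2 is sp3 (only σ bonds).
C1: sp3 ✓
C2: sp3 ✓
C3: sp3 ✓
C4: sp2
C5: sp2
C6: sp3 ✓
C7: sp2
C8: sp2
C9: sp
4 carbons are sp3.

4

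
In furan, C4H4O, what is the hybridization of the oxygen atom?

One O lone pair is in the aromatic π system (p orbital), the other is in an sp2 hybrid in the ring plane; O has two σ bonds + one in-plane lone pair → sp2.

sp^2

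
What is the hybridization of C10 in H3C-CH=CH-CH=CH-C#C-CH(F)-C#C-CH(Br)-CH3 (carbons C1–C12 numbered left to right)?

sp

C10: 2 σ bonds, plus two π bonds — 2 electron domains, sp.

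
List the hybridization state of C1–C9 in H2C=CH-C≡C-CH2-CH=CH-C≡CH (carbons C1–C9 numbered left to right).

C1 sp2, C2 sp2, C3 sp, C4 sp, C5 sp3, C6 sp2, C7 sp2, C8 sp, C9 sp

C1: 3 σ bonds, plus one π bond — 3 electron domains, sp2.
C2: 3 σ bonds, plus one π bond — 3 electron domains, sp2.
C3 — 2 σ bonds, plus two π bonds. Steric number 2, so sp.
C4 carries 2 σ bonds, plus two π bonds, giving a steric number of 2, so it is sp.
C5 — 4 σ bonds. Steric number 4, so sp3.
C6: 3 σ bonds, plus one π bond; 3 regions of electron density → sp2.
C7 — 3 σ bonds, plus one π bond. Steric number 3, so sp2.
C8: 2 σ bonds, plus two π bonds; 2 regions of electron density → sp.
C9 — 2 σ bonds, plus two π bonds. Steric number 2, so sp.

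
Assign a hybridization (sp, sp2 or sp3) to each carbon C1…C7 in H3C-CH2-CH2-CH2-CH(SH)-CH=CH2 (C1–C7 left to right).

C1 sp3, C2 sp3, C3 sp3, C4 sp3, C5 sp3, C6 sp2, C7 sp2

C1: 4 σ bonds — 4 electron domains, sp3.
C2: 4 σ bonds — 4 electron domains, sp3.
C3 carries 4 σ bonds, giving a steric number of 4, so it is sp3.
C4 (4 σ bonds) has steric number 4: sp3.
C5: 4 σ bonds; 4 regions of electron density → sp3.
C6 (3 σ bonds, plus one π bond) has steric number 3: sp2.
C7 is sp2: 3 σ bonds, plus one π bond, 3 electron-density regions.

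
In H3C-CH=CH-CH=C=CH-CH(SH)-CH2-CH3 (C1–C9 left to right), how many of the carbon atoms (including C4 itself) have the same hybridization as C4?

4

C4 is sp2 (one π bond).
C1: sp3
C2: sp2 ✓
C3: sp2 ✓
C4: sp2 ✓
C5: sp
C6: sp2 ✓
C7: sp3
C8: sp3
C9: sp3
4 carbons are sp2.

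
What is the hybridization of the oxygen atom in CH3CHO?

The oxygen atom — 1 σ bond and 2 lone pairs, plus one π bond. Steric number 3, so sp2.

sp²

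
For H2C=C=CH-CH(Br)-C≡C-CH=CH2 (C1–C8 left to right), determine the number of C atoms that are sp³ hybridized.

1

C1: sp2
C2: sp
C3: sp2
C4: sp3 ✓
C5: sp
C6: sp
C7: sp2
C8: sp2
C4 → 1 sp3 carbon.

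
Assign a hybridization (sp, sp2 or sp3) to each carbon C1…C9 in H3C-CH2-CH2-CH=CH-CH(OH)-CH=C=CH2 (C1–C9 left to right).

C1 sp3, C2 sp3, C3 sp3, C4 sp2, C5 sp2, C6 sp3, C7 sp2, C8 sp, C9 sp2

C1 (4 σ bonds) has steric number 4: sp3.
C2 has 4 σ bonds: steric number 4 → sp3.
C3: 4 σ bonds; 4 regions of electron density → sp3.
C4 carries 3 σ bonds, plus one π bond, giving a steric number of 3, so it is sp2.
C5: 3 σ bonds, plus one π bond; 3 regions of electron density → sp2.
C6 (4 σ bonds) has steric number 4: sp3.
C7: 3 σ bonds, plus one π bond; 3 regions of electron density → sp2.
C8 has 2 σ bonds, plus two π bonds: steric number 2 → sp.
C9 has 3 σ bonds, plus one π bond: steric number 3 → sp2.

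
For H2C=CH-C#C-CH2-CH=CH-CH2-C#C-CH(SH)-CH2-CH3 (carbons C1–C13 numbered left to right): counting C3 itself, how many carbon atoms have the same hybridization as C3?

4

C3 is sp (two π bonds).
C1: sp2
C2: sp2
C3: sp ✓
C4: sp ✓
C5: sp3
C6: sp2
C7: sp2
C8: sp3
C9: sp ✓
C10: sp ✓
C11: sp3
C12: sp3
C13: sp3
4 carbons are sp.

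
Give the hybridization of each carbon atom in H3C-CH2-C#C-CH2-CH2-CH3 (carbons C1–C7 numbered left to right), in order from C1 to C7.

C1 sp3, C2 sp3, C3 sp, C4 sp, C5 sp3, C6 sp3, C7 sp3

C1 carries 4 σ bonds, giving a steric number of 4, so it is sp3.
C2: 4 σ bonds — 4 electron domains, sp3.
C3 has 2 σ bonds, plus two π bonds: steric number 2 → sp.
C4 (2 σ bonds, plus two π bonds) has steric number 2: sp.
C5 carries 4 σ bonds, giving a steric number of 4, so it is sp3.
C6 is sp3: 4 σ bonds, 4 electron-density regions.
C7: 4 σ bonds; 4 regions of electron density → sp3.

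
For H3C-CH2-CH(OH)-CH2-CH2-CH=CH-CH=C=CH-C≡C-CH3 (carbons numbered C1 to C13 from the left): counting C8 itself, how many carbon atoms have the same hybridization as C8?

4

C8 is sp2 (one π bond).
C1: sp3
C2: sp3
C3: sp3
C4: sp3
C5: sp3
C6: sp2 ✓
C7: sp2 ✓
C8: sp2 ✓
C9: sp
C10: sp2 ✓
C11: sp
C12: sp
C13: sp3
4 carbons are sp2.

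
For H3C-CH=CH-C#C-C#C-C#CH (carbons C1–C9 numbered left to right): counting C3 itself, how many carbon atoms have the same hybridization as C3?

2

C3 is sp2 (one π bond).
C1: sp3
C2: sp2 ✓
C3: sp2 ✓
C4: sp
C5: sp
C6: sp
C7: sp
C8: sp
C9: sp
2 carbons are sp2.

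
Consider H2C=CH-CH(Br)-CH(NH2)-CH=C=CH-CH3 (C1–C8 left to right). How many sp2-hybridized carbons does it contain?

C1: sp2 ✓
C2: sp2 ✓
C3: sp3
C4: sp3
C5: sp2 ✓
C6: sp
C7: sp2 ✓
C8: sp3
C1, C2, C5, C7 → 4 sp2 carbons.

4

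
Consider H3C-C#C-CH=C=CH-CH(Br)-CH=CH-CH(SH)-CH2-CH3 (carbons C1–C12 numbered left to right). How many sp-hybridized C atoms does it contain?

C1: sp3
C2: sp ✓
C3: sp ✓
C4: sp2
C5: sp ✓
C6: sp2
C7: sp3
C8: sp2
C9: sp2
C10: sp3
C11: sp3
C12: sp3
C2, C3, C5 → 3 sp carbons.

3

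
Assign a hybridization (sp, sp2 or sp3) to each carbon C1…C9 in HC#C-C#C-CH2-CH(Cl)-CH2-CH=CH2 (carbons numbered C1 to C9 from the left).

C1 carries 2 σ bonds, plus two π bonds, giving a steric number of 2, so it is sp.
C2: 2 σ bonds, plus two π bonds — 2 electron domains, sp.
C3 — 2 σ bonds, plus two π bonds. Steric number 2, so sp.
C4 has 2 σ bonds, plus two π bonds: steric number 2 → sp.
C5 (4 σ bonds) has steric number 4: sp3.
C6 — 4 σ bonds. Steric number 4, so sp3.
C7 — 4 σ bonds. Steric number 4, so sp3.
C8 — 3 σ bonds, plus one π bond. Steric number 3, so sp2.
C9 — 3 σ bonds, plus one π bond. Steric number 3, so sp2.

C1 sp, C2 sp, C3 sp, C4 sp, C5 sp3, C6 sp3, C7 sp3, C8 sp2, C9 sp2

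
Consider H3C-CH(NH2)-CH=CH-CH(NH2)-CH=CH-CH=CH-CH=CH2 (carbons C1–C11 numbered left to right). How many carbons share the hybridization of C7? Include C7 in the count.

C7 is sp2 (one π bond).
C1: sp3
C2: sp3
C3: sp2 ✓
C4: sp2 ✓
C5: sp3
C6: sp2 ✓
C7: sp2 ✓
C8: sp2 ✓
C9: sp2 ✓
C10: sp2 ✓
C11: sp2 ✓
8 carbons are sp2.

8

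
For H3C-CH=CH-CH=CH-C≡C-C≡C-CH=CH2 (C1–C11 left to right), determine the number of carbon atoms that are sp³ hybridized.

1

C1: sp3 ✓
C2: sp2
C3: sp2
C4: sp2
C5: sp2
C6: sp
C7: sp
C8: sp
C9: sp
C10: sp2
C11: sp2
C1 → 1 sp3 carbon.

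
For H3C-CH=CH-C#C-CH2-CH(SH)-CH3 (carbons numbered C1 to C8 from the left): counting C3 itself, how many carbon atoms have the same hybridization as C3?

2

C3 is sp2 (one π bond).
C1: sp3
C2: sp2 ✓
C3: sp2 ✓
C4: sp
C5: sp
C6: sp3
C7: sp3
C8: sp3
2 carbons are sp2.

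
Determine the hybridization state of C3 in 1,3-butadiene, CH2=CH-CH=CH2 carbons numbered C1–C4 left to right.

C3: 3 σ bonds, plus one π bond — 3 electron domains, sp2.

sp2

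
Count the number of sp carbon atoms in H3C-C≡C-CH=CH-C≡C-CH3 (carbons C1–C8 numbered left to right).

C1: sp3
C2: sp ✓
C3: sp ✓
C4: sp2
C5: sp2
C6: sp ✓
C7: sp ✓
C8: sp3
C2, C3, C6, C7 → 4 sp carbons.

4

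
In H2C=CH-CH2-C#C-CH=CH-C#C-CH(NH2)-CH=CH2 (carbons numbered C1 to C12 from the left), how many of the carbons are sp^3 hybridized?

C1: sp2
C2: sp2
C3: sp3 ✓
C4: sp
C5: sp
C6: sp2
C7: sp2
C8: sp
C9: sp
C10: sp3 ✓
C11: sp2
C12: sp2
C3, C10 → 2 sp3 carbons.

2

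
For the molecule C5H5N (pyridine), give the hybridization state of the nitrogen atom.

N has two σ bonds and one lone pair in the ring plane (steric number 3 → sp2); its p orbital contributes one electron to the aromatic π system via the C=N double bond.

sp^2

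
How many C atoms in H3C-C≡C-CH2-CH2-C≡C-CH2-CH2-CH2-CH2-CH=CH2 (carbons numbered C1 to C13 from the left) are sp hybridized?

C1: sp3
C2: sp ✓
C3: sp ✓
C4: sp3
C5: sp3
C6: sp ✓
C7: sp ✓
C8: sp3
C9: sp3
C10: sp3
C11: sp3
C12: sp2
C13: sp2
C2, C3, C6, C7 → 4 sp carbons.

4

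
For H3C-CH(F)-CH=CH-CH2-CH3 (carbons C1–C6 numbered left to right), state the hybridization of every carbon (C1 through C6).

C1 sp3, C2 sp3, C3 sp2, C4 sp2, C5 sp3, C6 sp3

C1 is sp3: 4 σ bonds, 4 electron-density regions.
C2 (4 σ bonds) has steric number 4: sp3.
C3 has 3 σ bonds, plus one π bond: steric number 3 → sp2.
C4 — 3 σ bonds, plus one π bond. Steric number 3, so sp2.
C5: 4 σ bonds; 4 regions of electron density → sp3.
C6 — 4 σ bonds. Steric number 4, so sp3.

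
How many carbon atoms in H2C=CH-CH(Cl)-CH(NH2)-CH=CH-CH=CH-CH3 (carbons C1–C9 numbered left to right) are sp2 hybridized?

C1: sp2 ✓
C2: sp2 ✓
C3: sp3
C4: sp3
C5: sp2 ✓
C6: sp2 ✓
C7: sp2 ✓
C8: sp2 ✓
C9: sp3
C1, C2, C5, C6, C7, C8 → 6 sp2 carbons.

6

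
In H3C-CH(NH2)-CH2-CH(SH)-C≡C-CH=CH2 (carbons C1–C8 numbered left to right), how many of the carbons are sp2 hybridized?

2

C1: sp3
C2: sp3
C3: sp3
C4: sp3
C5: sp
C6: sp
C7: sp2 ✓
C8: sp2 ✓
C7, C8 → 2 sp2 carbons.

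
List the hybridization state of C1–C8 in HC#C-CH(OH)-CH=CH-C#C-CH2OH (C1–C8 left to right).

C1 is sp: 2 σ bonds, plus two π bonds, 2 electron-density regions.
C2: 2 σ bonds, plus two π bonds — 2 electron domains, sp.
C3 has 4 σ bonds: steric number 4 → sp3.
C4 carries 3 σ bonds, plus one π bond, giving a steric number of 3, so it is sp2.
C5: 3 σ bonds, plus one π bond; 3 regions of electron density → sp2.
C6: 2 σ bonds, plus two π bonds; 2 regions of electron density → sp.
C7 (2 σ bonds, plus two π bonds) has steric number 2: sp.
C8 has 4 σ bonds: steric number 4 → sp3.

C1 sp, C2 sp, C3 sp3, C4 sp2, C5 sp2, C6 sp, C7 sp, C8 sp3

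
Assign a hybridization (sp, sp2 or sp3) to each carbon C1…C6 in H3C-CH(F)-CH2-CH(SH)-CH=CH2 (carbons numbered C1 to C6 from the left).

C1: 4 σ bonds — 4 electron domains, sp3.
C2: 4 σ bonds; 4 regions of electron density → sp3.
C3 is sp3: 4 σ bonds, 4 electron-density regions.
C4 (4 σ bonds) has steric number 4: sp3.
C5 carries 3 σ bonds, plus one π bond, giving a steric number of 3, so it is sp2.
C6 — 3 σ bonds, plus one π bond. Steric number 3, so sp2.

C1 sp3, C2 sp3, C3 sp3, C4 sp3, C5 sp2, C6 sp2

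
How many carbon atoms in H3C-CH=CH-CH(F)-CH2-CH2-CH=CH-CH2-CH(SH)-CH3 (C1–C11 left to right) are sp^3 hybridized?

C1: sp3 ✓
C2: sp2
C3: sp2
C4: sp3 ✓
C5: sp3 ✓
C6: sp3 ✓
C7: sp2
C8: sp2
C9: sp3 ✓
C10: sp3 ✓
C11: sp3 ✓
C1, C4, C5, C6, C9, C10, C11 → 7 sp3 carbons.

7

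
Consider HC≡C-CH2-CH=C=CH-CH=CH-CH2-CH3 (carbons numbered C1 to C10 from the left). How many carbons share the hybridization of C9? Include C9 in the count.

C9 is sp3 (only σ bonds).
C1: sp
C2: sp
C3: sp3 ✓
C4: sp2
C5: sp
C6: sp2
C7: sp2
C8: sp2
C9: sp3 ✓
C10: sp3 ✓
3 carbons are sp3.

3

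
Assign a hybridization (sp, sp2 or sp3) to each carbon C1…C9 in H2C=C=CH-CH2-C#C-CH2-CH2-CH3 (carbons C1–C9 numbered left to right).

C1 is sp2: 3 σ bonds, plus one π bond, 3 electron-density regions.
C2 (2 σ bonds, plus two π bonds) has steric number 2: sp.
C3: 3 σ bonds, plus one π bond; 3 regions of electron density → sp2.
C4: 4 σ bonds; 4 regions of electron density → sp3.
C5: 2 σ bonds, plus two π bonds — 2 electron domains, sp.
C6 has 2 σ bonds, plus two π bonds: steric number 2 → sp.
C7: 4 σ bonds; 4 regions of electron density → sp3.
C8: 4 σ bonds; 4 regions of electron density → sp3.
C9 — 4 σ bonds. Steric number 4, so sp3.

C1 sp2, C2 sp, C3 sp2, C4 sp3, C5 sp, C6 sp, C7 sp3, C8 sp3, C9 sp3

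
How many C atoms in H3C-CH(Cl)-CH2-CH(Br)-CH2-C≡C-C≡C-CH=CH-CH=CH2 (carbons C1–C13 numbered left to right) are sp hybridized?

4

C1: sp3
C2: sp3
C3: sp3
C4: sp3
C5: sp3
C6: sp ✓
C7: sp ✓
C8: sp ✓
C9: sp ✓
C10: sp2
C11: sp2
C12: sp2
C13: sp2
C6, C7, C8, C9 → 4 sp carbons.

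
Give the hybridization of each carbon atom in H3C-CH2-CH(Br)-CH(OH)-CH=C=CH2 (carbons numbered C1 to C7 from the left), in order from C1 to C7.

C1 — 4 σ bonds. Steric number 4, so sp3.
C2 is sp3: 4 σ bonds, 4 electron-density regions.
C3 has 4 σ bonds: steric number 4 → sp3.
C4 is sp3: 4 σ bonds, 4 electron-density regions.
C5 is sp2: 3 σ bonds, plus one π bond, 3 electron-density regions.
C6 carries 2 σ bonds, plus two π bonds, giving a steric number of 2, so it is sp.
C7: 3 σ bonds, plus one π bond; 3 regions of electron density → sp2.

C1 sp3, C2 sp3, C3 sp3, C4 sp3, C5 sp2, C6 sp, C7 sp2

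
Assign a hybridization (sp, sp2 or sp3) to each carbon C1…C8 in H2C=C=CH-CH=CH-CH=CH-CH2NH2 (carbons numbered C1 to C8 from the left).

C1 — 3 σ bonds, plus one π bond. Steric number 3, so sp2.
C2 is sp: 2 σ bonds, plus two π bonds, 2 electron-density regions.
C3 — 3 σ bonds, plus one π bond. Steric number 3, so sp2.
C4 (3 σ bonds, plus one π bond) has steric number 3: sp2.
C5 (3 σ bonds, plus one π bond) has steric number 3: sp2.
C6 is sp2: 3 σ bonds, plus one π bond, 3 electron-density regions.
C7 carries 3 σ bonds, plus one π bond, giving a steric number of 3, so it is sp2.
C8 has 4 σ bonds: steric number 4 → sp3.

C1 sp2, C2 sp, C3 sp2, C4 sp2, C5 sp2, C6 sp2, C7 sp2, C8 sp3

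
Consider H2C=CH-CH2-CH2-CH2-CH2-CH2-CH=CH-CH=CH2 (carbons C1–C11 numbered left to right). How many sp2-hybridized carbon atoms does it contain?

C1: sp2 ✓
C2: sp2 ✓
C3: sp3
C4: sp3
C5: sp3
C6: sp3
C7: sp3
C8: sp2 ✓
C9: sp2 ✓
C10: sp2 ✓
C11: sp2 ✓
C1, C2, C8, C9, C10, C11 → 6 sp2 carbons.

6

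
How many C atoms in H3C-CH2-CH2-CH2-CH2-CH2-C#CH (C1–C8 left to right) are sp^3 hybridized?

6

C1: sp3 ✓
C2: sp3 ✓
C3: sp3 ✓
C4: sp3 ✓
C5: sp3 ✓
C6: sp3 ✓
C7: sp
C8: sp
C1, C2, C3, C4, C5, C6 → 6 sp3 carbons.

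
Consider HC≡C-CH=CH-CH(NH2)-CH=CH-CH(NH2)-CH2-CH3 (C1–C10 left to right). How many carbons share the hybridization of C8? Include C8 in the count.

C8 is sp3 (only σ bonds).
C1: sp
C2: sp
C3: sp2
C4: sp2
C5: sp3 ✓
C6: sp2
C7: sp2
C8: sp3 ✓
C9: sp3 ✓
C10: sp3 ✓
4 carbons are sp3.

4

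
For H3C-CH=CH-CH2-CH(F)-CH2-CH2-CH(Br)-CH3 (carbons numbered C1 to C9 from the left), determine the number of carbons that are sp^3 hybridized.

C1: sp3 ✓
C2: sp2
C3: sp2
C4: sp3 ✓
C5: sp3 ✓
C6: sp3 ✓
C7: sp3 ✓
C8: sp3 ✓
C9: sp3 ✓
C1, C4, C5, C6, C7, C8, C9 → 7 sp3 carbons.

7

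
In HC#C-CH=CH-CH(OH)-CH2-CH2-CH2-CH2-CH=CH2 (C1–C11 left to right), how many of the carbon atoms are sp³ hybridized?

C1: sp
C2: sp
C3: sp2
C4: sp2
C5: sp3 ✓
C6: sp3 ✓
C7: sp3 ✓
C8: sp3 ✓
C9: sp3 ✓
C10: sp2
C11: sp2
C5, C6, C7, C8, C9 → 5 sp3 carbons.

5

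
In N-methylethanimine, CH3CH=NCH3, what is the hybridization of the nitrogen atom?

Two σ bonds + one lone pair = steric number 3 → sp2.

sp²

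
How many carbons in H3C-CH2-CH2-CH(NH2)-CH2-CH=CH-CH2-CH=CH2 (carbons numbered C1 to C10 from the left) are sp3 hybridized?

C1: sp3 ✓
C2: sp3 ✓
C3: sp3 ✓
C4: sp3 ✓
C5: sp3 ✓
C6: sp2
C7: sp2
C8: sp3 ✓
C9: sp2
C10: sp2
C1, C2, C3, C4, C5, C8 → 6 sp3 carbons.

6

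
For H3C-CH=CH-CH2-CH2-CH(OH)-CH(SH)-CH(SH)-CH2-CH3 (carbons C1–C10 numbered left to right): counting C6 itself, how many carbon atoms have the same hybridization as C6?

8

C6 is sp3 (only σ bonds).
C1: sp3 ✓
C2: sp2
C3: sp2
C4: sp3 ✓
C5: sp3 ✓
C6: sp3 ✓
C7: sp3 ✓
C8: sp3 ✓
C9: sp3 ✓
C10: sp3 ✓
8 carbons are sp3.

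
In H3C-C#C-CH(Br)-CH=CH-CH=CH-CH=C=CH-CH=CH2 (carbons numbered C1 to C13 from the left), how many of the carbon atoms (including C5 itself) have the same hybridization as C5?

8

C5 is sp2 (one π bond).
C1: sp3
C2: sp
C3: sp
C4: sp3
C5: sp2 ✓
C6: sp2 ✓
C7: sp2 ✓
C8: sp2 ✓
C9: sp2 ✓
C10: sp
C11: sp2 ✓
C12: sp2 ✓
C13: sp2 ✓
8 carbons are sp2.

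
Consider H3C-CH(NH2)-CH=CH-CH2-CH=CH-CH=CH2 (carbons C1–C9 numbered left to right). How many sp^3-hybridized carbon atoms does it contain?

3

C1: sp3 ✓
C2: sp3 ✓
C3: sp2
C4: sp2
C5: sp3 ✓
C6: sp2
C7: sp2
C8: sp2
C9: sp2
C1, C2, C5 → 3 sp3 carbons.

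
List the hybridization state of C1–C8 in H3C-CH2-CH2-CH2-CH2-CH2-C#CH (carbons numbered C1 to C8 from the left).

C1 has 4 σ bonds: steric number 4 → sp3.
C2 has 4 σ bonds: steric number 4 → sp3.
C3 (4 σ bonds) has steric number 4: sp3.
C4 (4 σ bonds) has steric number 4: sp3.
C5: 4 σ bonds — 4 electron domains, sp3.
C6 is sp3: 4 σ bonds, 4 electron-density regions.
C7 (2 σ bonds, plus two π bonds) has steric number 2: sp.
C8 (2 σ bonds, plus two π bonds) has steric number 2: sp.

C1 sp3, C2 sp3, C3 sp3, C4 sp3, C5 sp3, C6 sp3, C7 sp, C8 sp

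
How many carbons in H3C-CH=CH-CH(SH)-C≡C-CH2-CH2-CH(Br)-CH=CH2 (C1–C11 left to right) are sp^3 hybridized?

C1: sp3 ✓
C2: sp2
C3: sp2
C4: sp3 ✓
C5: sp
C6: sp
C7: sp3 ✓
C8: sp3 ✓
C9: sp3 ✓
C10: sp2
C11: sp2
C1, C4, C7, C8, C9 → 5 sp3 carbons.

5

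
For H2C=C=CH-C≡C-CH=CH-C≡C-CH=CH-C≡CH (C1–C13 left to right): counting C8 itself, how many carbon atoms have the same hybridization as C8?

C8 is sp (two π bonds).
C1: sp2
C2: sp ✓
C3: sp2
C4: sp ✓
C5: sp ✓
C6: sp2
C7: sp2
C8: sp ✓
C9: sp ✓
C10: sp2
C11: sp2
C12: sp ✓
C13: sp ✓
7 carbons are sp.

7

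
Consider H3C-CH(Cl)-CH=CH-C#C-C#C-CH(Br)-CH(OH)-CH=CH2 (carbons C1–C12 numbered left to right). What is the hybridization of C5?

C5 has 2 σ bonds, plus two π bonds: steric number 2 → sp.

sp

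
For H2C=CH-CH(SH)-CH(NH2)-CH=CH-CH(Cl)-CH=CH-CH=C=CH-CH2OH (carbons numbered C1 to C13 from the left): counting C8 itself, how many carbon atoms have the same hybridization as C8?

C8 is sp2 (one π bond).
C1: sp2 ✓
C2: sp2 ✓
C3: sp3
C4: sp3
C5: sp2 ✓
C6: sp2 ✓
C7: sp3
C8: sp2 ✓
C9: sp2 ✓
C10: sp2 ✓
C11: sp
C12: sp2 ✓
C13: sp3
8 carbons are sp2.

8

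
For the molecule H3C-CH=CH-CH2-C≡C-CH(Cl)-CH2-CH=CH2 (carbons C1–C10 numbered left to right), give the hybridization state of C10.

C10 carries 3 σ bonds, plus one π bond, giving a steric number of 3, so it is sp2.

sp2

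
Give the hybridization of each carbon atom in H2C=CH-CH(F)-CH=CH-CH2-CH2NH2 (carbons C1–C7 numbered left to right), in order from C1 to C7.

C1 — 3 σ bonds, plus one π bond. Steric number 3, so sp2.
C2 (3 σ bonds, plus one π bond) has steric number 3: sp2.
C3 — 4 σ bonds. Steric number 4, so sp3.
C4 (3 σ bonds, plus one π bond) has steric number 3: sp2.
C5 — 3 σ bonds, plus one π bond. Steric number 3, so sp2.
C6 (4 σ bonds) has steric number 4: sp3.
C7 — 4 σ bonds. Steric number 4, so sp3.

C1 sp2, C2 sp2, C3 sp3, C4 sp2, C5 sp2, C6 sp3, C7 sp3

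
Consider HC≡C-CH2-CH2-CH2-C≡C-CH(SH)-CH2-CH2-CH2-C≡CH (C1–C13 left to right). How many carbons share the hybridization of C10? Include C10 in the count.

C10 is sp3 (only σ bonds).
C1: sp
C2: sp
C3: sp3 ✓
C4: sp3 ✓
C5: sp3 ✓
C6: sp
C7: sp
C8: sp3 ✓
C9: sp3 ✓
C10: sp3 ✓
C11: sp3 ✓
C12: sp
C13: sp
7 carbons are sp3.

7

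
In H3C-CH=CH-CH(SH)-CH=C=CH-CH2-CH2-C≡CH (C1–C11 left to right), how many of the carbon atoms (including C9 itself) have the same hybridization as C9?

4

C9 is sp3 (only σ bonds).
C1: sp3 ✓
C2: sp2
C3: sp2
C4: sp3 ✓
C5: sp2
C6: sp
C7: sp2
C8: sp3 ✓
C9: sp3 ✓
C10: sp
C11: sp
4 carbons are sp3.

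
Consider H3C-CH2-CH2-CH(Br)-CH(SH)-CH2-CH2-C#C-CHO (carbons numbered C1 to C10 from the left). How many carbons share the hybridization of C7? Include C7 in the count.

7

C7 is sp3 (only σ bonds).
C1: sp3 ✓
C2: sp3 ✓
C3: sp3 ✓
C4: sp3 ✓
C5: sp3 ✓
C6: sp3 ✓
C7: sp3 ✓
C8: sp
C9: sp
C10: sp2
7 carbons are sp3.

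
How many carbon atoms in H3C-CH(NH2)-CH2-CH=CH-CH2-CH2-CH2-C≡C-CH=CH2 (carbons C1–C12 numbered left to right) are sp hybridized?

2

C1: sp3
C2: sp3
C3: sp3
C4: sp2
C5: sp2
C6: sp3
C7: sp3
C8: sp3
C9: sp ✓
C10: sp ✓
C11: sp2
C12: sp2
C9, C10 → 2 sp carbons.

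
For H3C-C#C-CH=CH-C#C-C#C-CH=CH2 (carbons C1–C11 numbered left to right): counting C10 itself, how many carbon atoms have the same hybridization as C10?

4

C10 is sp2 (one π bond).
C1: sp3
C2: sp
C3: sp
C4: sp2 ✓
C5: sp2 ✓
C6: sp
C7: sp
C8: sp
C9: sp
C10: sp2 ✓
C11: sp2 ✓
4 carbons are sp2.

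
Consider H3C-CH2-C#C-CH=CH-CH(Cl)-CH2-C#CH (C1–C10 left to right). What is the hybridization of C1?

sp3

C1: 4 σ bonds; 4 regions of electron density → sp3.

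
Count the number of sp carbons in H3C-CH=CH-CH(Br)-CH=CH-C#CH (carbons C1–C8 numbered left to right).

C1: sp3
C2: sp2
C3: sp2
C4: sp3
C5: sp2
C6: sp2
C7: sp ✓
C8: sp ✓
C7, C8 → 2 sp carbons.

2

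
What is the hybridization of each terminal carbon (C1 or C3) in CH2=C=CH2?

Each terminal carbon (C1 or C3) (3 σ bonds, plus one π bond) has steric number 3: sp2.

sp^2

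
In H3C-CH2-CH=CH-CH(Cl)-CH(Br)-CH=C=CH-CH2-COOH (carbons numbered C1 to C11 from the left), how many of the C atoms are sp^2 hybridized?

C1: sp3
C2: sp3
C3: sp2 ✓
C4: sp2 ✓
C5: sp3
C6: sp3
C7: sp2 ✓
C8: sp
C9: sp2 ✓
C10: sp3
C11: sp2 ✓
C3, C4, C7, C9, C11 → 5 sp2 carbons.

5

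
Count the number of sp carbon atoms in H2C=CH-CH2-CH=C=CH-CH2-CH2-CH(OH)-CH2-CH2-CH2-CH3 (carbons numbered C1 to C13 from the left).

1

C1: sp2
C2: sp2
C3: sp3
C4: sp2
C5: sp ✓
C6: sp2
C7: sp3
C8: sp3
C9: sp3
C10: sp3
C11: sp3
C12: sp3
C13: sp3
C5 → 1 sp carbon.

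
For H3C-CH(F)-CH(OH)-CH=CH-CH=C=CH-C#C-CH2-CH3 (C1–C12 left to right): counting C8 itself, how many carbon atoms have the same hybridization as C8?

4

C8 is sp2 (one π bond).
C1: sp3
C2: sp3
C3: sp3
C4: sp2 ✓
C5: sp2 ✓
C6: sp2 ✓
C7: sp
C8: sp2 ✓
C9: sp
C10: sp
C11: sp3
C12: sp3
4 carbons are sp2.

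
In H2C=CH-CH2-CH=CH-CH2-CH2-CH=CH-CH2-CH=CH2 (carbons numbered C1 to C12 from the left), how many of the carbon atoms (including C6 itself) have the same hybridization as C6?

4

C6 is sp3 (only σ bonds).
C1: sp2
C2: sp2
C3: sp3 ✓
C4: sp2
C5: sp2
C6: sp3 ✓
C7: sp3 ✓
C8: sp2
C9: sp2
C10: sp3 ✓
C11: sp2
C12: sp2
4 carbons are sp3.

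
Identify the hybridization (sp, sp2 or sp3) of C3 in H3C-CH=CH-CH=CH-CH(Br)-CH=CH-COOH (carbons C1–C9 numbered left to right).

sp2

C3 is sp2: 3 σ bonds, plus one π bond, 3 electron-density regions.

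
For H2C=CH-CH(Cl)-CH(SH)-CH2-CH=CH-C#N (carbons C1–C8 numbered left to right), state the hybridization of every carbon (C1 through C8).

C1: 3 σ bonds, plus one π bond; 3 regions of electron density → sp2.
C2 has 3 σ bonds, plus one π bond: steric number 3 → sp2.
C3 is sp3: 4 σ bonds, 4 electron-density regions.
C4 carries 4 σ bonds, giving a steric number of 4, so it is sp3.
C5 — 4 σ bonds. Steric number 4, so sp3.
C6 carries 3 σ bonds, plus one π bond, giving a steric number of 3, so it is sp2.
C7: 3 σ bonds, plus one π bond; 3 regions of electron density → sp2.
C8 has 2 σ bonds, plus two π bonds: steric number 2 → sp.

C1 sp2, C2 sp2, C3 sp3, C4 sp3, C5 sp3, C6 sp2, C7 sp2, C8 sp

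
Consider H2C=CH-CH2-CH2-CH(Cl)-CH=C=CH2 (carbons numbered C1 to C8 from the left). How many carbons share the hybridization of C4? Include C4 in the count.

3

C4 is sp3 (only σ bonds).
C1: sp2
C2: sp2
C3: sp3 ✓
C4: sp3 ✓
C5: sp3 ✓
C6: sp2
C7: sp
C8: sp2
3 carbons are sp3.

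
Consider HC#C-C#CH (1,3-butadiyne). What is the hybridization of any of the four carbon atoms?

sp

Every carbon is part of a C≡C triple bond: two σ regions → sp.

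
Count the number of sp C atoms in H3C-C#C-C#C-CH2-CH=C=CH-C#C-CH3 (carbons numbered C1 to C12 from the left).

7

C1: sp3
C2: sp ✓
C3: sp ✓
C4: sp ✓
C5: sp ✓
C6: sp3
C7: sp2
C8: sp ✓
C9: sp2
C10: sp ✓
C11: sp ✓
C12: sp3
C2, C3, C4, C5, C8, C10, C11 → 7 sp carbons.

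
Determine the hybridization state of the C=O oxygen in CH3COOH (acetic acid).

sp^2

The C=O oxygen: 1 σ bond and 2 lone pairs, plus one π bond — 3 electron domains, sp2.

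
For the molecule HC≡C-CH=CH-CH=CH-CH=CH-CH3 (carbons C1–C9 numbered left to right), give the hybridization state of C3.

C3 (3 σ bonds, plus one π bond) has steric number 3: sp2.

sp^2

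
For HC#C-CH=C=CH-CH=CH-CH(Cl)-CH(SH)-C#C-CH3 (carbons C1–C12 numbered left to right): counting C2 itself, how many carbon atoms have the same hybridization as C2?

5

C2 is sp (two π bonds).
C1: sp ✓
C2: sp ✓
C3: sp2
C4: sp ✓
C5: sp2
C6: sp2
C7: sp2
C8: sp3
C9: sp3
C10: sp ✓
C11: sp ✓
C12: sp3
5 carbons are sp.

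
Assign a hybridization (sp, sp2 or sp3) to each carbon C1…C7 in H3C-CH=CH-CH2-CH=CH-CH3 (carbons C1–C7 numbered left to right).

C1 — 4 σ bonds. Steric number 4, so sp3.
C2 (3 σ bonds, plus one π bond) has steric number 3: sp2.
C3 — 3 σ bonds, plus one π bond. Steric number 3, so sp2.
C4 is sp3: 4 σ bonds, 4 electron-density regions.
C5: 3 σ bonds, plus one π bond; 3 regions of electron density → sp2.
C6: 3 σ bonds, plus one π bond; 3 regions of electron density → sp2.
C7: 4 σ bonds — 4 electron domains, sp3.

C1 sp3, C2 sp2, C3 sp2, C4 sp3, C5 sp2, C6 sp2, C7 sp3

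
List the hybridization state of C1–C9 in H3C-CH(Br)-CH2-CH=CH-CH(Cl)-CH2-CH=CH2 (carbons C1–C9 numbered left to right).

C1: 4 σ bonds — 4 electron domains, sp3.
C2 carries 4 σ bonds, giving a steric number of 4, so it is sp3.
C3 has 4 σ bonds: steric number 4 → sp3.
C4: 3 σ bonds, plus one π bond; 3 regions of electron density → sp2.
C5: 3 σ bonds, plus one π bond; 3 regions of electron density → sp2.
C6 (4 σ bonds) has steric number 4: sp3.
C7 has 4 σ bonds: steric number 4 → sp3.
C8 has 3 σ bonds, plus one π bond: steric number 3 → sp2.
C9 (3 σ bonds, plus one π bond) has steric number 3: sp2.

C1 sp3, C2 sp3, C3 sp3, C4 sp2, C5 sp2, C6 sp3, C7 sp3, C8 sp2, C9 sp2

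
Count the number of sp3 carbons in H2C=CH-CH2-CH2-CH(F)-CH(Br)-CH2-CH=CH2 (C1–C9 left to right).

5

C1: sp2
C2: sp2
C3: sp3 ✓
C4: sp3 ✓
C5: sp3 ✓
C6: sp3 ✓
C7: sp3 ✓
C8: sp2
C9: sp2
C3, C4, C5, C6, C7 → 5 sp3 carbons.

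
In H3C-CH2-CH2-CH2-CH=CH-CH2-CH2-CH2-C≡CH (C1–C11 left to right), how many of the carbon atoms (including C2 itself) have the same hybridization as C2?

7

C2 is sp3 (only σ bonds).
C1: sp3 ✓
C2: sp3 ✓
C3: sp3 ✓
C4: sp3 ✓
C5: sp2
C6: sp2
C7: sp3 ✓
C8: sp3 ✓
C9: sp3 ✓
C10: sp
C11: sp
7 carbons are sp3.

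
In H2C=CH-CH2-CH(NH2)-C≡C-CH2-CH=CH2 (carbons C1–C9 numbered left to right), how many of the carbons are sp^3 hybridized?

3

C1: sp2
C2: sp2
C3: sp3 ✓
C4: sp3 ✓
C5: sp
C6: sp
C7: sp3 ✓
C8: sp2
C9: sp2
C3, C4, C7 → 3 sp3 carbons.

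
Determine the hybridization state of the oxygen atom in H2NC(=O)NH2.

sp^2

The oxygen atom: 1 σ bond and 2 lone pairs, plus one π bond; 3 regions of electron density → sp2.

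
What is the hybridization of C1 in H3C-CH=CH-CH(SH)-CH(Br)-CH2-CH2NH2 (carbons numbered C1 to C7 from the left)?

C1 carries 4 σ bonds, giving a steric number of 4, so it is sp3.

sp3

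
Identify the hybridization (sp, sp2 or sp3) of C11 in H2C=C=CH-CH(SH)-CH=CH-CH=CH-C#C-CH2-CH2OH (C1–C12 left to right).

C11 — 4 σ bonds. Steric number 4, so sp3.

sp3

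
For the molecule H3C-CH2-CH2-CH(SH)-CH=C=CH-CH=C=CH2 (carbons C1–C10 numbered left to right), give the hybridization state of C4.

C4 is sp3: 4 σ bonds, 4 electron-density regions.

sp3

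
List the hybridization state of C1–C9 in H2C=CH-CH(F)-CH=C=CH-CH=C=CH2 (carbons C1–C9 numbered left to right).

C1 sp2, C2 sp2, C3 sp3, C4 sp2, C5 sp, C6 sp2, C7 sp2, C8 sp, C9 sp2

C1: 3 σ bonds, plus one π bond; 3 regions of electron density → sp2.
C2 carries 3 σ bonds, plus one π bond, giving a steric number of 3, so it is sp2.
C3 carries 4 σ bonds, giving a steric number of 4, so it is sp3.
C4 — 3 σ bonds, plus one π bond. Steric number 3, so sp2.
C5 carries 2 σ bonds, plus two π bonds, giving a steric number of 2, so it is sp.
C6 (3 σ bonds, plus one π bond) has steric number 3: sp2.
C7 has 3 σ bonds, plus one π bond: steric number 3 → sp2.
C8 has 2 σ bonds, plus two π bonds: steric number 2 → sp.
C9 carries 3 σ bonds, plus one π bond, giving a steric number of 3, so it is sp2.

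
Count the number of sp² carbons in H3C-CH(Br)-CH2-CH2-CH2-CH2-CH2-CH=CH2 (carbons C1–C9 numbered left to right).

C1: sp3
C2: sp3
C3: sp3
C4: sp3
C5: sp3
C6: sp3
C7: sp3
C8: sp2 ✓
C9: sp2 ✓
C8, C9 → 2 sp2 carbons.

2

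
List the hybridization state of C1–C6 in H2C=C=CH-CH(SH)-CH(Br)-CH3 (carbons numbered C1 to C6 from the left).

C1 (3 σ bonds, plus one π bond) has steric number 3: sp2.
C2 — 2 σ bonds, plus two π bonds. Steric number 2, so sp.
C3 — 3 σ bonds, plus one π bond. Steric number 3, so sp2.
C4 (4 σ bonds) has steric number 4: sp3.
C5: 4 σ bonds; 4 regions of electron density → sp3.
C6 — 4 σ bonds. Steric number 4, so sp3.

C1 sp2, C2 sp, C3 sp2, C4 sp3, C5 sp3, C6 sp3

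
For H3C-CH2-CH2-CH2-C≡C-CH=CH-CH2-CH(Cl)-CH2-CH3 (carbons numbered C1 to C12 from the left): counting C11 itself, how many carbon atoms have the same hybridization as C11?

8

C11 is sp3 (only σ bonds).
C1: sp3 ✓
C2: sp3 ✓
C3: sp3 ✓
C4: sp3 ✓
C5: sp
C6: sp
C7: sp2
C8: sp2
C9: sp3 ✓
C10: sp3 ✓
C11: sp3 ✓
C12: sp3 ✓
8 carbons are sp3.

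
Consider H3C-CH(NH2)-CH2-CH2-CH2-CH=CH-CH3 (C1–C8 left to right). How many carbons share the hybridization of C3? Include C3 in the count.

C3 is sp3 (only σ bonds).
C1: sp3 ✓
C2: sp3 ✓
C3: sp3 ✓
C4: sp3 ✓
C5: sp3 ✓
C6: sp2
C7: sp2
C8: sp3 ✓
6 carbons are sp3.

6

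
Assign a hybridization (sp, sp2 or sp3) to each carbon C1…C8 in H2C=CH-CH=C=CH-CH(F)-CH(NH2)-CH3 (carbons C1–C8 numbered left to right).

C1 carries 3 σ bonds, plus one π bond, giving a steric number of 3, so it is sp2.
C2 (3 σ bonds, plus one π bond) has steric number 3: sp2.
C3 has 3 σ bonds, plus one π bond: steric number 3 → sp2.
C4 carries 2 σ bonds, plus two π bonds, giving a steric number of 2, so it is sp.
C5 has 3 σ bonds, plus one π bond: steric number 3 → sp2.
C6 (4 σ bonds) has steric number 4: sp3.
C7 (4 σ bonds) has steric number 4: sp3.
C8 — 4 σ bonds. Steric number 4, so sp3.

C1 sp2, C2 sp2, C3 sp2, C4 sp, C5 sp2, C6 sp3, C7 sp3, C8 sp3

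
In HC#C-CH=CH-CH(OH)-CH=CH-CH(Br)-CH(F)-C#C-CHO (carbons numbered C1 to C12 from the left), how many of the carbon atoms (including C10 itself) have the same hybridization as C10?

4

C10 is sp (two π bonds).
C1: sp ✓
C2: sp ✓
C3: sp2
C4: sp2
C5: sp3
C6: sp2
C7: sp2
C8: sp3
C9: sp3
C10: sp ✓
C11: sp ✓
C12: sp2
4 carbons are sp.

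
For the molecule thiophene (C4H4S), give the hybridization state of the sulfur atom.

Analogous to furan: one S lone pair in the aromatic π system, S is sp2.

sp2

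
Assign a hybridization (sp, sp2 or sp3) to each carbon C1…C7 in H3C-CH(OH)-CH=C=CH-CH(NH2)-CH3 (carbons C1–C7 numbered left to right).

C1 sp3, C2 sp3, C3 sp2, C4 sp, C5 sp2, C6 sp3, C7 sp3

C1: 4 σ bonds; 4 regions of electron density → sp3.
C2 is sp3: 4 σ bonds, 4 electron-density regions.
C3 (3 σ bonds, plus one π bond) has steric number 3: sp2.
C4: 2 σ bonds, plus two π bonds — 2 electron domains, sp.
C5 is sp2: 3 σ bonds, plus one π bond, 3 electron-density regions.
C6: 4 σ bonds — 4 electron domains, sp3.
C7 (4 σ bonds) has steric number 4: sp3.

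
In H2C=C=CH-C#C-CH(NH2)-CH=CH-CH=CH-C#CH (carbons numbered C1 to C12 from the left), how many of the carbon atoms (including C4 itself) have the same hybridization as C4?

5

C4 is sp (two π bonds).
C1: sp2
C2: sp ✓
C3: sp2
C4: sp ✓
C5: sp ✓
C6: sp3
C7: sp2
C8: sp2
C9: sp2
C10: sp2
C11: sp ✓
C12: sp ✓
5 carbons are sp.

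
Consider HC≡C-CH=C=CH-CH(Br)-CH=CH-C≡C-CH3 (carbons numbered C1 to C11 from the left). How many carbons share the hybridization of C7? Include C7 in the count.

C7 is sp2 (one π bond).
C1: sp
C2: sp
C3: sp2 ✓
C4: sp
C5: sp2 ✓
C6: sp3
C7: sp2 ✓
C8: sp2 ✓
C9: sp
C10: sp
C11: sp3
4 carbons are sp2.

4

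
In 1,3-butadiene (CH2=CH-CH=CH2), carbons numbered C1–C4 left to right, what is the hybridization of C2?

sp2

C2 carries 3 σ bonds, plus one π bond, giving a steric number of 3, so it is sp2.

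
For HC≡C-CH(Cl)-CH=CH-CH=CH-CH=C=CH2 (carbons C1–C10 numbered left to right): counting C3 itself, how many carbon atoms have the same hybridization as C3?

1

C3 is sp3 (only σ bonds).
C1: sp
C2: sp
C3: sp3 ✓
C4: sp2
C5: sp2
C6: sp2
C7: sp2
C8: sp2
C9: sp
C10: sp2
1 carbon is sp3.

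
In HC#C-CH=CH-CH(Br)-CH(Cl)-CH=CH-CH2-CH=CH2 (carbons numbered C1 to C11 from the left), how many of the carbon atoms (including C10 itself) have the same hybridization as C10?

C10 is sp2 (one π bond).
C1: sp
C2: sp
C3: sp2 ✓
C4: sp2 ✓
C5: sp3
C6: sp3
C7: sp2 ✓
C8: sp2 ✓
C9: sp3
C10: sp2 ✓
C11: sp2 ✓
6 carbons are sp2.

6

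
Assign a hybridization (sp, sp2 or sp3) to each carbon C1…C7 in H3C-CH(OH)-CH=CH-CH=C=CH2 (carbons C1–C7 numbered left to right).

C1: 4 σ bonds; 4 regions of electron density → sp3.
C2: 4 σ bonds — 4 electron domains, sp3.
C3 has 3 σ bonds, plus one π bond: steric number 3 → sp2.
C4 (3 σ bonds, plus one π bond) has steric number 3: sp2.
C5 carries 3 σ bonds, plus one π bond, giving a steric number of 3, so it is sp2.
C6: 2 σ bonds, plus two π bonds; 2 regions of electron density → sp.
C7 — 3 σ bonds, plus one π bond. Steric number 3, so sp2.

C1 sp3, C2 sp3, C3 sp2, C4 sp2, C5 sp2, C6 sp, C7 sp2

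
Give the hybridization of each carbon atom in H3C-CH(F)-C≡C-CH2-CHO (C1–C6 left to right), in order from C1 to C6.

C1 sp3, C2 sp3, C3 sp, C4 sp, C5 sp3, C6 sp2

C1: 4 σ bonds; 4 regions of electron density → sp3.
C2 has 4 σ bonds: steric number 4 → sp3.
C3 carries 2 σ bonds, plus two π bonds, giving a steric number of 2, so it is sp.
C4 carries 2 σ bonds, plus two π bonds, giving a steric number of 2, so it is sp.
C5 (4 σ bonds) has steric number 4: sp3.
C6 — 3 σ bonds, plus one π bond. Steric number 3, so sp2.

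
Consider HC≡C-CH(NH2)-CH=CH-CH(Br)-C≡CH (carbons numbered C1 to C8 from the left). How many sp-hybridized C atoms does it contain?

4

C1: sp ✓
C2: sp ✓
C3: sp3
C4: sp2
C5: sp2
C6: sp3
C7: sp ✓
C8: sp ✓
C1, C2, C7, C8 → 4 sp carbons.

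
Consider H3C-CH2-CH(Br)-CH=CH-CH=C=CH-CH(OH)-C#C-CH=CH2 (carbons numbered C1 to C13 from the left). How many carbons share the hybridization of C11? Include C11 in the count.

C11 is sp (two π bonds).
C1: sp3
C2: sp3
C3: sp3
C4: sp2
C5: sp2
C6: sp2
C7: sp ✓
C8: sp2
C9: sp3
C10: sp ✓
C11: sp ✓
C12: sp2
C13: sp2
3 carbons are sp.

3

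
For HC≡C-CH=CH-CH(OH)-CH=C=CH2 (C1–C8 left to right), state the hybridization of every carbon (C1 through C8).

C1 (2 σ bonds, plus two π bonds) has steric number 2: sp.
C2 carries 2 σ bonds, plus two π bonds, giving a steric number of 2, so it is sp.
C3 is sp2: 3 σ bonds, plus one π bond, 3 electron-density regions.
C4: 3 σ bonds, plus one π bond — 3 electron domains, sp2.
C5: 4 σ bonds; 4 regions of electron density → sp3.
C6 has 3 σ bonds, plus one π bond: steric number 3 → sp2.
C7 (2 σ bonds, plus two π bonds) has steric number 2: sp.
C8 is sp2: 3 σ bonds, plus one π bond, 3 electron-density regions.

C1 sp, C2 sp, C3 sp2, C4 sp2, C5 sp3, C6 sp2, C7 sp, C8 sp2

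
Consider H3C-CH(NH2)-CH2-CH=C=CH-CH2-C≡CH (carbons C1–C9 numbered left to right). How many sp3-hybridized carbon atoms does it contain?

4

C1: sp3 ✓
C2: sp3 ✓
C3: sp3 ✓
C4: sp2
C5: sp
C6: sp2
C7: sp3 ✓
C8: sp
C9: sp
C1, C2, C3, C7 → 4 sp3 carbons.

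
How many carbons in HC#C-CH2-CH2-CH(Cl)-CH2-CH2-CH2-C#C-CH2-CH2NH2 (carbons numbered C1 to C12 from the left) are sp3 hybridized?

C1: sp
C2: sp
C3: sp3 ✓
C4: sp3 ✓
C5: sp3 ✓
C6: sp3 ✓
C7: sp3 ✓
C8: sp3 ✓
C9: sp
C10: sp
C11: sp3 ✓
C12: sp3 ✓
C3, C4, C5, C6, C7, C8, C11, C12 → 8 sp3 carbons.

8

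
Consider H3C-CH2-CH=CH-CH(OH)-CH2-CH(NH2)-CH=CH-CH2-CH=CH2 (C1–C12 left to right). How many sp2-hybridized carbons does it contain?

C1: sp3
C2: sp3
C3: sp2 ✓
C4: sp2 ✓
C5: sp3
C6: sp3
C7: sp3
C8: sp2 ✓
C9: sp2 ✓
C10: sp3
C11: sp2 ✓
C12: sp2 ✓
C3, C4, C8, C9, C11, C12 → 6 sp2 carbons.

6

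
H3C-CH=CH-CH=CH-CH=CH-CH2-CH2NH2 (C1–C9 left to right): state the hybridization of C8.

sp3

C8 is sp3: 4 σ bonds, 4 electron-density regions.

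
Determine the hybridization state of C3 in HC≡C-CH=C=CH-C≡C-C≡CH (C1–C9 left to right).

sp^2

C3 has 3 σ bonds, plus one π bond: steric number 3 → sp2.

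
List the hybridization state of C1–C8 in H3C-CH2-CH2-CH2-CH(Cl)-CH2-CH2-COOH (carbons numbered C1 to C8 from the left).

C1 (4 σ bonds) has steric number 4: sp3.
C2: 4 σ bonds; 4 regions of electron density → sp3.
C3 is sp3: 4 σ bonds, 4 electron-density regions.
C4 — 4 σ bonds. Steric number 4, so sp3.
C5: 4 σ bonds — 4 electron domains, sp3.
C6 — 4 σ bonds. Steric number 4, so sp3.
C7 is sp3: 4 σ bonds, 4 electron-density regions.
C8: 3 σ bonds, plus one π bond — 3 electron domains, sp2.

C1 sp3, C2 sp3, C3 sp3, C4 sp3, C5 sp3, C6 sp3, C7 sp3, C8 sp2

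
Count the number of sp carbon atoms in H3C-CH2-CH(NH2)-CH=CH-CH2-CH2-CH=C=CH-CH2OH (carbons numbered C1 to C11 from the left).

C1: sp3
C2: sp3
C3: sp3
C4: sp2
C5: sp2
C6: sp3
C7: sp3
C8: sp2
C9: sp ✓
C10: sp2
C11: sp3
C9 → 1 sp carbon.

1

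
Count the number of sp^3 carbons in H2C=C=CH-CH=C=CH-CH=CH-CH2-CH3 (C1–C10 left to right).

C1: sp2
C2: sp
C3: sp2
C4: sp2
C5: sp
C6: sp2
C7: sp2
C8: sp2
C9: sp3 ✓
C10: sp3 ✓
C9, C10 → 2 sp3 carbons.

2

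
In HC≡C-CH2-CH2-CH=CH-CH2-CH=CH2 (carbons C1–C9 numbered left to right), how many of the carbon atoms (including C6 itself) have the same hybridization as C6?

C6 is sp2 (one π bond).
C1: sp
C2: sp
C3: sp3
C4: sp3
C5: sp2 ✓
C6: sp2 ✓
C7: sp3
C8: sp2 ✓
C9: sp2 ✓
4 carbons are sp2.

4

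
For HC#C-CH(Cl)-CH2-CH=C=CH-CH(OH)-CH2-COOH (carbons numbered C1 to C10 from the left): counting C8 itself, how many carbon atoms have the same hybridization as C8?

4

C8 is sp3 (only σ bonds).
C1: sp
C2: sp
C3: sp3 ✓
C4: sp3 ✓
C5: sp2
C6: sp
C7: sp2
C8: sp3 ✓
C9: sp3 ✓
C10: sp2
4 carbons are sp3.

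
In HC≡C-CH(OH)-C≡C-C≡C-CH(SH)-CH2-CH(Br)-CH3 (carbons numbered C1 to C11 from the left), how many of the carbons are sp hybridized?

C1: sp ✓
C2: sp ✓
C3: sp3
C4: sp ✓
C5: sp ✓
C6: sp ✓
C7: sp ✓
C8: sp3
C9: sp3
C10: sp3
C11: sp3
C1, C2, C4, C5, C6, C7 → 6 sp carbons.

6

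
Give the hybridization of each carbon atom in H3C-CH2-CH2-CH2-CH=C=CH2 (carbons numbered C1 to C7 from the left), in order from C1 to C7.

C1 sp3, C2 sp3, C3 sp3, C4 sp3, C5 sp2, C6 sp, C7 sp2

C1 — 4 σ bonds. Steric number 4, so sp3.
C2 — 4 σ bonds. Steric number 4, so sp3.
C3 — 4 σ bonds. Steric number 4, so sp3.
C4 has 4 σ bonds: steric number 4 → sp3.
C5 — 3 σ bonds, plus one π bond. Steric number 3, so sp2.
C6 is sp: 2 σ bonds, plus two π bonds, 2 electron-density regions.
C7 has 3 σ bonds, plus one π bond: steric number 3 → sp2.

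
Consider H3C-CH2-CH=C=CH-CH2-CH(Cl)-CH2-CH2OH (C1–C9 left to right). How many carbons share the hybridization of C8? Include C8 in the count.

C8 is sp3 (only σ bonds).
C1: sp3 ✓
C2: sp3 ✓
C3: sp2
C4: sp
C5: sp2
C6: sp3 ✓
C7: sp3 ✓
C8: sp3 ✓
C9: sp3 ✓
6 carbons are sp3.

6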